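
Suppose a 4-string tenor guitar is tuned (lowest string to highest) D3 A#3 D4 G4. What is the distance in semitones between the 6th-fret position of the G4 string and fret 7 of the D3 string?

G4 at fret 6 → C#5 (MIDI 73); D3 at fret 7 → A3 (MIDI 57).
73 − 57 = 16, so the two pitches are 16 semitones apart, with C#5 the higher.

16 semitones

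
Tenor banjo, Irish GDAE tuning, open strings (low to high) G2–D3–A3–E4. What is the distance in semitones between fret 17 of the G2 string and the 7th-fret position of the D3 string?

3 semitones

G2 at fret 17 → C4 (MIDI 60); D3 at fret 7 → A3 (MIDI 57).
60 − 57 = 3, so the two pitches are 3 semitones apart, with C4 the higher.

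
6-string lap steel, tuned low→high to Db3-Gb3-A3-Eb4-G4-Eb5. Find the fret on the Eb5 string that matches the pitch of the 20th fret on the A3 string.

2

Fret 20 on A3 is MIDI 57 + 20 = 77 (F5). On the Eb5 string (open MIDI 75), that pitch is 77 − 75 = fret 2.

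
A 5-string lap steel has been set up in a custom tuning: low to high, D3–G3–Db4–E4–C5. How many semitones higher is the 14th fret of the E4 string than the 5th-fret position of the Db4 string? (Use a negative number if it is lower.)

12 semitones

E4 at fret 14 → Gb5 (MIDI 78); Db4 at fret 5 → Gb4 (MIDI 66).
78 − 66 = 12, so the two pitches are 12 semitones apart.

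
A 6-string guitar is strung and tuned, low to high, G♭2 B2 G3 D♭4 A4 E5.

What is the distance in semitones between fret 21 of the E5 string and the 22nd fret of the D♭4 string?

14 semitones

E5 at fret 21 → D♭7 (MIDI 97); D♭4 at fret 22 → B5 (MIDI 83).
97 − 83 = 14, so the two pitches are 14 semitones apart, with D♭7 the higher.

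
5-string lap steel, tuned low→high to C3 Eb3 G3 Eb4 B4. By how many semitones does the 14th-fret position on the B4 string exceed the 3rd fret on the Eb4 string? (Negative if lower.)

B4 at fret 14 → Db6 (MIDI 85); Eb4 at fret 3 → Gb4 (MIDI 66).
85 − 66 = 19, so the two pitches are 19 semitones apart.

19 semitones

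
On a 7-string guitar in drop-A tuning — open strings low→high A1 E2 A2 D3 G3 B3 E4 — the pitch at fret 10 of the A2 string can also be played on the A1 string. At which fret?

22

A2 at fret 10 is A2 + 10 semitones = G3.
The open A1 string is 12 semitones below the open A2, so the same pitch on the A1 string lies at fret 10 + 12 = 22.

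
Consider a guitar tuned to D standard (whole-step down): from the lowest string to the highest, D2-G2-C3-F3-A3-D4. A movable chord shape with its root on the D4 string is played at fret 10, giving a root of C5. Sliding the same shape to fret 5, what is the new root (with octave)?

G4

Moving from fret 10 to fret 5 shifts the root by -5 semitones.
C5 down 5 semitones is G4.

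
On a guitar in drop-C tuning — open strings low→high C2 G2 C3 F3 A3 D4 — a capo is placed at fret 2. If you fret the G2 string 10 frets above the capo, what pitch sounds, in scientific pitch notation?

G3

The capo raises the open G2 by 2 semitones to A2; fretting 10 more gives G2 + 2 + 10 = G2 + 12 semitones = G3.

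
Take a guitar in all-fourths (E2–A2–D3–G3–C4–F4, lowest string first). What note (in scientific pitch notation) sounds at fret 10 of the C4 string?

The open C4 string plus 10 semitones: C–C#–D–D#–…–G#–A–A#.
No B→C boundary is crossed, so the octave stays at 4.

A#4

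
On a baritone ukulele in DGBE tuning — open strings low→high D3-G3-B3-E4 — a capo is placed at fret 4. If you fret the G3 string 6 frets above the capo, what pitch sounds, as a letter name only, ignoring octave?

The capo raises the open G3 by 4 semitones to B3; fretting 6 more gives G3 + 4 + 6 = G3 + 10 semitones, landing on F.

F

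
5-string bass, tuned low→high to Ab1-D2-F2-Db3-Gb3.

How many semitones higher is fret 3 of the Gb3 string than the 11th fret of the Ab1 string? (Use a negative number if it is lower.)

14 semitones

Gb3 at fret 3 → A3 (MIDI 57); Ab1 at fret 11 → G2 (MIDI 43).
57 − 43 = 14, so the two pitches are 14 semitones apart.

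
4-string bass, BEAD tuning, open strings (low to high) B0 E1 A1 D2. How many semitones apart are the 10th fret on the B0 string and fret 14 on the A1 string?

14 semitones

B0 at fret 10 → A1 (MIDI 33); A1 at fret 14 → B2 (MIDI 47).
33 − 47 = -14, so the two pitches are 14 semitones apart, with B2 the higher.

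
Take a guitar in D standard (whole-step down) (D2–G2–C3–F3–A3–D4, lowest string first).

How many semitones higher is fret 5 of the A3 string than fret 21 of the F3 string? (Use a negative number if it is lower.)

A3 at fret 5 → D4 (MIDI 62); F3 at fret 21 → D5 (MIDI 74).
62 − 74 = -12, so the two pitches are 12 semitones apart.

-12 semitones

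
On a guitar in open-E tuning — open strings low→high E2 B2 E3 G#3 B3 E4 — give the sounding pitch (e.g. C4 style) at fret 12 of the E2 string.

E3

E2 is MIDI 40. Adding 12 gives 52, which is E3.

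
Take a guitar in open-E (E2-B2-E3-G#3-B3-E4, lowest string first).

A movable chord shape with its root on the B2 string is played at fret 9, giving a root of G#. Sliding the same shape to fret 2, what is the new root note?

C#

Moving from fret 9 to fret 2 shifts the root by -7 semitones.
G# down 7 semitones is C#.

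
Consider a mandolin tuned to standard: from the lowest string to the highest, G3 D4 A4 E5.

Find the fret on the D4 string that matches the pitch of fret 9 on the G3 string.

2

G3 at fret 9 is G3 + 9 semitones = E4.
The open D4 string is 7 semitones above the open G3, so the same pitch on the D4 string lies at fret 9 − 7 = 2.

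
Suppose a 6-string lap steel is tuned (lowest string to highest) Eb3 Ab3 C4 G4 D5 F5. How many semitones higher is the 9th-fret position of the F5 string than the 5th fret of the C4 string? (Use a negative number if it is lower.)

F5 at fret 9 → D6 (MIDI 86); C4 at fret 5 → F4 (MIDI 65).
86 − 65 = 21, so the two pitches are 21 semitones apart.

21 semitones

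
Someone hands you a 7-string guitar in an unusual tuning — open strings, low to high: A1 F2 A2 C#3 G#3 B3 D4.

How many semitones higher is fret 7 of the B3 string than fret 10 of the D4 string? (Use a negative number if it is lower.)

-6 semitones

B3 at fret 7 → F#4 (MIDI 66); D4 at fret 10 → C5 (MIDI 72).
66 − 72 = -6, so the two pitches are 6 semitones apart.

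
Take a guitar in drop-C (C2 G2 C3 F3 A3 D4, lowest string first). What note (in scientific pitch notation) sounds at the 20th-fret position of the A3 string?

F5

The open A3 string plus 20 semitones: A–A#–B–C–…–D#–E–F.
The walk passes from B into C 2 times, so the octave number goes from 3 to 5.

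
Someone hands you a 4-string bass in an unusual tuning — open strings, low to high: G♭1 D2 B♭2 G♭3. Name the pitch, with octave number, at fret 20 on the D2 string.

B♭3

Each fret is one semitone, so D2 + 20 = B♭3.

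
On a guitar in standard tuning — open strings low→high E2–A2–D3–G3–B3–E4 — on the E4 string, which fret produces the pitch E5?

E5 is 12 semitones above the open E4 (E–F–F#–G–…–D–D#–E), so it sits at fret 12.

12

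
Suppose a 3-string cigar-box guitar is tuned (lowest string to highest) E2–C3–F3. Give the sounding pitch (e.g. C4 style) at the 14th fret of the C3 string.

The open C3 string plus 14 semitones: C–C#–D–D#–…–C–C#–D.
The walk passes from B into C once, so the octave number goes from 3 to 4.

D4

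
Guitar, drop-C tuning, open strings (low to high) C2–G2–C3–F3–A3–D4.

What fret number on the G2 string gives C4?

17

C4 is 17 semitones above the open G2 (G–G#–A–A#–…–A#–B–C), so it sits at fret 17.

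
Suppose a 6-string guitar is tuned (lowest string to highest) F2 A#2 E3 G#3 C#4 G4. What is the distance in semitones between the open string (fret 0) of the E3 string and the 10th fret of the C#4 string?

E3 at fret 0 → E3 (MIDI 52); C#4 at fret 10 → B4 (MIDI 71).
52 − 71 = -19, so the two pitches are 19 semitones apart, with B4 the higher.

19 semitones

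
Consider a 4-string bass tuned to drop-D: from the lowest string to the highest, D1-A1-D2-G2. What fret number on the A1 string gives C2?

3

C2 is 3 semitones above the open A1 (A–A#–B–C), so it sits at fret 3.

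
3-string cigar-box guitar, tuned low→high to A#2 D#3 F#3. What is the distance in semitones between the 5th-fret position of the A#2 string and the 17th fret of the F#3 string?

A#2 at fret 5 → D#3 (MIDI 51); F#3 at fret 17 → B4 (MIDI 71).
51 − 71 = -20, so the two pitches are 20 semitones apart, with B4 the higher.

20 semitones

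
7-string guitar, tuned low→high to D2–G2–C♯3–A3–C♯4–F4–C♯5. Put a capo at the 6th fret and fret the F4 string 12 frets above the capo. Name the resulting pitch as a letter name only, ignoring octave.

B

The capo raises the open F4 by 6 semitones to B4; fretting 12 more gives F4 + 6 + 12 = F4 + 18 semitones, landing on B.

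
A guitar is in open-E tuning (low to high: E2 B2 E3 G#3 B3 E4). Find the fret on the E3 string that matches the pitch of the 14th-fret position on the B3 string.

21

B3 at fret 14 is B3 + 14 semitones = C#5.
The open E3 string is 7 semitones below the open B3, so the same pitch on the E3 string lies at fret 14 + 7 = 21.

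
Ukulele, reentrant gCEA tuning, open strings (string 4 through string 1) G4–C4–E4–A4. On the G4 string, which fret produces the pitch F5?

F5 is 10 semitones above the open G4 (G–G#–A–A#–…–D#–E–F), so it sits at fret 10.

10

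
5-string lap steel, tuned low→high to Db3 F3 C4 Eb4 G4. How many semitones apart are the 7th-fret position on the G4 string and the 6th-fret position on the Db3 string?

19 semitones

G4 at fret 7 → D5 (MIDI 74); Db3 at fret 6 → G3 (MIDI 55).
74 − 55 = 19, so the two pitches are 19 semitones apart, with D5 the higher.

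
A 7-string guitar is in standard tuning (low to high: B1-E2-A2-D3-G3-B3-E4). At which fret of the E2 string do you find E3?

E3 is 12 semitones above the open E2 (E–F–F#–G–…–D–D#–E), so it sits at fret 12.

12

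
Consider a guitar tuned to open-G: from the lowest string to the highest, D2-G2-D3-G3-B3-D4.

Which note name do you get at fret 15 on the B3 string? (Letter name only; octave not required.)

D

B3 is MIDI 59. Adding 15 gives 74; 74 mod 12 = 2, i.e. D.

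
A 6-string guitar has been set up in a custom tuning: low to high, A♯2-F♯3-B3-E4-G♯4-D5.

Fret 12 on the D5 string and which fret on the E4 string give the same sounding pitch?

Fret 12 on D5 is MIDI 74 + 12 = 86 (D6). On the E4 string (open MIDI 64), that pitch is 86 − 64 = fret 22.

22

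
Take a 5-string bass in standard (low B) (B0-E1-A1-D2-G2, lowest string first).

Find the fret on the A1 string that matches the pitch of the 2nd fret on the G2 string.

G2 at fret 2 is G2 + 2 semitones = A2.
The open A1 string is 10 semitones below the open G2, so the same pitch on the A1 string lies at fret 2 + 10 = 12.

12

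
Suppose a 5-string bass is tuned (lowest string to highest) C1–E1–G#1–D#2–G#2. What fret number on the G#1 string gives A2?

A2 is 13 semitones above the open G#1 (G#–A–A#–B–…–G–G#–A), so it sits at fret 13.

13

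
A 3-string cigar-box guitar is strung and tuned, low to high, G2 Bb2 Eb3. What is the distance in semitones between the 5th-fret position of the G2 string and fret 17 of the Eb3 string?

20 semitones

G2 at fret 5 → C3 (MIDI 48); Eb3 at fret 17 → Ab4 (MIDI 68).
48 − 68 = -20, so the two pitches are 20 semitones apart, with Ab4 the higher.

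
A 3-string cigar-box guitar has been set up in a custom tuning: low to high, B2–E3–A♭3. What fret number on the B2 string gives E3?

5

E3 is 5 semitones above the open B2 (B–C–Db–D–Eb–E), so it sits at fret 5.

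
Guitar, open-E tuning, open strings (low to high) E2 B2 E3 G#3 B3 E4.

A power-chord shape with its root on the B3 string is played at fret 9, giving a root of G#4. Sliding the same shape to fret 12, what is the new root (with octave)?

B4

Moving from fret 9 to fret 12 shifts the root by 3 semitones.
G#4 up 3 semitones is B4.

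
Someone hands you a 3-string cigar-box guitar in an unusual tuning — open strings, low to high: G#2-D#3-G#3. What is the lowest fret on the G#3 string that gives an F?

From G#3, count semitones up the chromatic scale until reaching F: G#–A–A#–B–C–C#–D–D#–E–F — 9 steps.

9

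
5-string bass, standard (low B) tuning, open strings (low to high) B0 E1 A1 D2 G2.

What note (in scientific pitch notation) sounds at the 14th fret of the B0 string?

C♯2

B0 is MIDI 23. Adding 14 gives 37, which is C♯2.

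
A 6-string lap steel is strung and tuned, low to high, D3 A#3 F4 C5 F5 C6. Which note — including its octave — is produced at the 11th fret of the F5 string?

E6

Each fret is one semitone, so F5 + 11 = E6.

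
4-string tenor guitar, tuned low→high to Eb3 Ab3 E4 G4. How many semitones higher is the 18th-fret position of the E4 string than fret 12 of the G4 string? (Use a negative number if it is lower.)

3 semitones

E4 at fret 18 → Bb5 (MIDI 82); G4 at fret 12 → G5 (MIDI 79).
82 − 79 = 3, so the two pitches are 3 semitones apart.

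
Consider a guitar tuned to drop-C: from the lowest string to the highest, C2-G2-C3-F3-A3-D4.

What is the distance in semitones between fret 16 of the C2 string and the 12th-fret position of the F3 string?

13 semitones

C2 at fret 16 → E3 (MIDI 52); F3 at fret 12 → F4 (MIDI 65).
52 − 65 = -13, so the two pitches are 13 semitones apart, with F4 the higher.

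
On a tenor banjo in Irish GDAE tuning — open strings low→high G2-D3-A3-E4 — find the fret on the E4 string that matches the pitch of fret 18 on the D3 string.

D3 at fret 18 is D3 + 18 semitones = G#4.
The open E4 string is 14 semitones above the open D3, so the same pitch on the E4 string lies at fret 18 − 14 = 4.

4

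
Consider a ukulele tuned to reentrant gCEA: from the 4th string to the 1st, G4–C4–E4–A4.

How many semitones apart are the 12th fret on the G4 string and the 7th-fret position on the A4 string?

G4 at fret 12 → G5 (MIDI 79); A4 at fret 7 → E5 (MIDI 76).
79 − 76 = 3, so the two pitches are 3 semitones apart, with G5 the higher.

3 semitones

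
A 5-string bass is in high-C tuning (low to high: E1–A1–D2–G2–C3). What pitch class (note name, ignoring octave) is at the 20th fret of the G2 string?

D#

Each fret is one semitone, so G2 + 20 = D#.
(Equivalently spelled Eb.)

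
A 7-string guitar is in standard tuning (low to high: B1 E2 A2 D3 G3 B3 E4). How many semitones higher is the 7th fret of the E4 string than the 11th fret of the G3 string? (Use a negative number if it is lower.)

E4 at fret 7 → B4 (MIDI 71); G3 at fret 11 → F#4 (MIDI 66).
71 − 66 = 5, so the two pitches are 5 semitones apart.

5 semitones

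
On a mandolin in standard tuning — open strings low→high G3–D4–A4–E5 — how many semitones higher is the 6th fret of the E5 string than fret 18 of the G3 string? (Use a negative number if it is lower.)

9 semitones

E5 at fret 6 → A♯5 (MIDI 82); G3 at fret 18 → C♯5 (MIDI 73).
82 − 73 = 9, so the two pitches are 9 semitones apart.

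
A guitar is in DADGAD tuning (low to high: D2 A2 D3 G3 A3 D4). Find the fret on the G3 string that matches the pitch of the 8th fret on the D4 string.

15

Fret 8 on D4 is MIDI 62 + 8 = 70 (A#4). On the G3 string (open MIDI 55), that pitch is 70 − 55 = fret 15.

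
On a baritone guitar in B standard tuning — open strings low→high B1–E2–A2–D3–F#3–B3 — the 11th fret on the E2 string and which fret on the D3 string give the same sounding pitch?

E2 at fret 11 is E2 + 11 semitones = D#3.
The open D3 string is 10 semitones above the open E2, so the same pitch on the D3 string lies at fret 11 − 10 = 1.

1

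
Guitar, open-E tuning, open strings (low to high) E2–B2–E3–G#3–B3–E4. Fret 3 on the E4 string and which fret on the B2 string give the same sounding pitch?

20

Fret 3 on E4 is MIDI 64 + 3 = 67 (G4). On the B2 string (open MIDI 47), that pitch is 67 − 47 = fret 20.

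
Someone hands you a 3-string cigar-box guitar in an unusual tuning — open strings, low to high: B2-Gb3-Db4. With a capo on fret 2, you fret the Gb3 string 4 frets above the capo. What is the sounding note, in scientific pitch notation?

C4

The capo raises the open Gb3 by 2 semitones to Ab3; fretting 4 more gives Gb3 + 2 + 4 = Gb3 + 6 semitones = C4.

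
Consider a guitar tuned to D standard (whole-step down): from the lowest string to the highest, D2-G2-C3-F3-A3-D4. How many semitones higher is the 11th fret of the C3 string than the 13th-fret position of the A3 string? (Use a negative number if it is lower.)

C3 at fret 11 → B3 (MIDI 59); A3 at fret 13 → A♯4 (MIDI 70).
59 − 70 = -11, so the two pitches are 11 semitones apart.

-11 semitones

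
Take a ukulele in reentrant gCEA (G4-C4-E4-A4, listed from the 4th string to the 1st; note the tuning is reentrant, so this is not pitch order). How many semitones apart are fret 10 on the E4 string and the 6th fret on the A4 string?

1 semitone

E4 at fret 10 → D5 (MIDI 74); A4 at fret 6 → D♯5 (MIDI 75).
74 − 75 = -1, so the two pitches are 1 semitone apart, with D♯5 the higher.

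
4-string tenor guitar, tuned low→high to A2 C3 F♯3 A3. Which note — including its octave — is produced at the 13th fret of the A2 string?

A♯3

Each fret is one semitone, so A2 + 13 = A♯3.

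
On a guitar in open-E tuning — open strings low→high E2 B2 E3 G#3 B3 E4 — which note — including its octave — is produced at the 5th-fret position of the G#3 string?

Each fret is one semitone, so G#3 + 5 = C#4.
(Equivalently spelled Db4.)

C#4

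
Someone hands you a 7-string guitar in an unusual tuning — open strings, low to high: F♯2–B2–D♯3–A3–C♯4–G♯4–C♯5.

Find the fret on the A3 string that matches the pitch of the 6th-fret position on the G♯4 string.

Fret 6 on G♯4 is MIDI 68 + 6 = 74 (D5). On the A3 string (open MIDI 57), that pitch is 74 − 57 = fret 17.

17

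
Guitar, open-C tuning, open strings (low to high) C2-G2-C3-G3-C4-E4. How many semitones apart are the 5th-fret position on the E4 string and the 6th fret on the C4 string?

3 semitones

E4 at fret 5 → A4 (MIDI 69); C4 at fret 6 → F#4 (MIDI 66).
69 − 66 = 3, so the two pitches are 3 semitones apart, with A4 the higher.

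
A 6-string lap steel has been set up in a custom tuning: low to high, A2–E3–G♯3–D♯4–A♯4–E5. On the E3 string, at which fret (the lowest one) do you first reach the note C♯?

9

From E3, count semitones up the chromatic scale until reaching C♯: E–F–F#–G–G#–A–A#–B–C–C# — 9 steps.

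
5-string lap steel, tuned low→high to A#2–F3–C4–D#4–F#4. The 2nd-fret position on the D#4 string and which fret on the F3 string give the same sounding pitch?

Fret 2 on D#4 is MIDI 63 + 2 = 65 (F4). On the F3 string (open MIDI 53), that pitch is 65 − 53 = fret 12.

12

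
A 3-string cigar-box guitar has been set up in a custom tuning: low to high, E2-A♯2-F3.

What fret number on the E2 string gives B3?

19

B3 is 19 semitones above the open E2 (E–F–F#–G–…–A–A#–B), so it sits at fret 19.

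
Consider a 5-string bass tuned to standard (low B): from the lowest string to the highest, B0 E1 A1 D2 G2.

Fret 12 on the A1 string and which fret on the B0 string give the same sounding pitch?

22

A1 at fret 12 is A1 + 12 semitones = A2.
The open B0 string is 10 semitones below the open A1, so the same pitch on the B0 string lies at fret 12 + 10 = 22.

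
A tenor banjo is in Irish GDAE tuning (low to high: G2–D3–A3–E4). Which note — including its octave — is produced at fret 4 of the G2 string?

The open G2 string plus 4 semitones: G–G#–A–A#–B.
No B→C boundary is crossed, so the octave stays at 2.

B2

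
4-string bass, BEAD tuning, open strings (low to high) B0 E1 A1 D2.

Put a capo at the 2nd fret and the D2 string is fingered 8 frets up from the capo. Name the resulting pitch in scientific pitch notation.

The capo raises the open D2 by 2 semitones to E2; fretting 8 more gives D2 + 2 + 8 = D2 + 10 semitones = C3.

C3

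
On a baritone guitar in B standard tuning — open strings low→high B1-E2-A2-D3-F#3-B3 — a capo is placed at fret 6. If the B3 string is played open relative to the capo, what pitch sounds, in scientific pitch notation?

F4

The capo raises the open B3 by 6 semitones to F4; fretting 0 more gives B3 + 6 + 0 = B3 + 6 semitones = F4.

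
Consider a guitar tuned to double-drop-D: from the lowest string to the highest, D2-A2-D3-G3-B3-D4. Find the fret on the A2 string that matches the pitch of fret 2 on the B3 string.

16

Fret 2 on B3 is MIDI 59 + 2 = 61 (C#4). On the A2 string (open MIDI 45), that pitch is 61 − 45 = fret 16.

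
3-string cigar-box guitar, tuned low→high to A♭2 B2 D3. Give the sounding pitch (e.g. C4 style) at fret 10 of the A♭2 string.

G♭3

A♭2 is MIDI 44. Adding 10 gives 54, which is G♭3.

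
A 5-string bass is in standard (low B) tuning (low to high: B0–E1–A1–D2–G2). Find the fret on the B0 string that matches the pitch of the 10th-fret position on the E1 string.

Fret 10 on E1 is MIDI 28 + 10 = 38 (D2). On the B0 string (open MIDI 23), that pitch is 38 − 23 = fret 15.

15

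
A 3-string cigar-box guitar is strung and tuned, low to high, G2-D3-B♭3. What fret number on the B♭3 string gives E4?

E4 is 6 semitones above the open B♭3 (Bb–B–C–Db–D–Eb–E), so it sits at fret 6.

6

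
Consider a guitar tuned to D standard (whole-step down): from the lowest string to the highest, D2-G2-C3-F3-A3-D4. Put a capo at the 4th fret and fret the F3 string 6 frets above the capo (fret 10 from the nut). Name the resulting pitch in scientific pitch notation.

D#4

The capo raises the open F3 by 4 semitones to A3; fretting 6 more gives F3 + 4 + 6 = F3 + 10 semitones = D#4.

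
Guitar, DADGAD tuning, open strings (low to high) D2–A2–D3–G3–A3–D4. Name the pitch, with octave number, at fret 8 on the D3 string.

D3 is MIDI 50. Adding 8 gives 58, which is A♯3.
(Equivalently spelled B♭3.)

A♯3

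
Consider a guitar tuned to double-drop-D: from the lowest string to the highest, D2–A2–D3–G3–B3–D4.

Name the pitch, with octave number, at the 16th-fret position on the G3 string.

B4

The open G3 string plus 16 semitones: G–G#–A–A#–…–A–A#–B.
The walk passes from B into C once, so the octave number goes from 3 to 4.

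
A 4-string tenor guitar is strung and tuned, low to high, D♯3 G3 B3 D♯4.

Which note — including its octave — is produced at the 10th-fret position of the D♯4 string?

D♯4 is MIDI 63. Adding 10 gives 73, which is C♯5.
(Equivalently spelled D♭5.)

C♯5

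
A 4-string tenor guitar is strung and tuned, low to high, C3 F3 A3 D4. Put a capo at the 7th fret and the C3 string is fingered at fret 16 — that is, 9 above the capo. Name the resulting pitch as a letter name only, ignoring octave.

E

The capo raises the open C3 by 7 semitones to G3; fretting 9 more gives C3 + 7 + 9 = C3 + 16 semitones, landing on E.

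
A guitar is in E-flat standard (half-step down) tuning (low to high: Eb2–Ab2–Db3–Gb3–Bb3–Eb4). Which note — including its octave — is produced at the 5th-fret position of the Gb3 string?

Each fret is one semitone, so Gb3 + 5 = B3.

B3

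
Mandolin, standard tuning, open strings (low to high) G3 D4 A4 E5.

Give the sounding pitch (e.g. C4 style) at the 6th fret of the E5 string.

E5 is MIDI 76. Adding 6 gives 82, which is A♯5.
(Equivalently spelled B♭5.)

A♯5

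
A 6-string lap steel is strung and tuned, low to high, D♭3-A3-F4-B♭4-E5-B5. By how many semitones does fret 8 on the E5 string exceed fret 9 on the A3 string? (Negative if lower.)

E5 at fret 8 → C6 (MIDI 84); A3 at fret 9 → G♭4 (MIDI 66).
84 − 66 = 18, so the two pitches are 18 semitones apart.

18 semitones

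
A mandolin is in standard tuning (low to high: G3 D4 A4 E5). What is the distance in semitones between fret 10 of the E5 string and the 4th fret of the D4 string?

20 semitones

E5 at fret 10 → D6 (MIDI 86); D4 at fret 4 → F#4 (MIDI 66).
86 − 66 = 20, so the two pitches are 20 semitones apart, with D6 the higher.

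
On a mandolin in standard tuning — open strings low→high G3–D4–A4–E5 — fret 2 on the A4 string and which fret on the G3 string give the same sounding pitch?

16

Fret 2 on A4 is MIDI 69 + 2 = 71 (B4). On the G3 string (open MIDI 55), that pitch is 71 − 55 = fret 16.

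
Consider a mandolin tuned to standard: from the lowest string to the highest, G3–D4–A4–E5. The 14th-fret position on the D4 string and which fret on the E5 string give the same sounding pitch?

Fret 14 on D4 is MIDI 62 + 14 = 76 (E5). On the E5 string (open MIDI 76), that pitch is 76 − 76 = fret 0.

0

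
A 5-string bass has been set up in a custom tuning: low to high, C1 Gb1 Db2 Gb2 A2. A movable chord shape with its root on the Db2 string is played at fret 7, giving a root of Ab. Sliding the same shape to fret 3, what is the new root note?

E

Moving from fret 7 to fret 3 shifts the root by -4 semitones.
Ab down 4 semitones is E.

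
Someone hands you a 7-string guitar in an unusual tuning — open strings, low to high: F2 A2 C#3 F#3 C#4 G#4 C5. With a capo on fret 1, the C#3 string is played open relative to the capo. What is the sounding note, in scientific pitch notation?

The capo raises the open C#3 by 1 semitone to D3; fretting 0 more gives C#3 + 1 + 0 = C#3 + 1 semitone = D3.

D3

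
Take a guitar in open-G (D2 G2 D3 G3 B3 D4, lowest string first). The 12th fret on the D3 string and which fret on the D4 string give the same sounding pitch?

Fret 12 on D3 is MIDI 50 + 12 = 62 (D4). On the D4 string (open MIDI 62), that pitch is 62 − 62 = fret 0.

0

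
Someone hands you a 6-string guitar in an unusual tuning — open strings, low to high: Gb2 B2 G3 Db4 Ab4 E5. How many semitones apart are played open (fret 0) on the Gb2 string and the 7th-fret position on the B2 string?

Gb2 at fret 0 → Gb2 (MIDI 42); B2 at fret 7 → Gb3 (MIDI 54).
42 − 54 = -12, so the two pitches are 12 semitones apart, with Gb3 the higher.

12 semitones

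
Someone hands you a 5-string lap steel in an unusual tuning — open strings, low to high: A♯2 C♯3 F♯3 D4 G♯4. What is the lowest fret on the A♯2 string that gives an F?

From A♯2, count semitones up the chromatic scale until reaching F: A#–B–C–C#–D–D#–E–F — 7 steps.

7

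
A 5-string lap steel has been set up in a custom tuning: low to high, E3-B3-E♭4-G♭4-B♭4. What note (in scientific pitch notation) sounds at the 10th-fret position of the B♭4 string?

A♭5

The open B♭4 string plus 10 semitones: Bb–B–C–Db–…–Gb–G–Ab.
The walk passes from B into C once, so the octave number goes from 4 to 5.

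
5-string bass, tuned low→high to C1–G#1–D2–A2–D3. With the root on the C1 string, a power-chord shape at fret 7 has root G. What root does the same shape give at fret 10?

Moving from fret 7 to fret 10 shifts the root by 3 semitones.
G up 3 semitones is A#.

A#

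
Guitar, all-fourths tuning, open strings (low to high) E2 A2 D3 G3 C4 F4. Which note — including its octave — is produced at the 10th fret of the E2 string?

D3

Each fret is one semitone, so E2 + 10 = D3.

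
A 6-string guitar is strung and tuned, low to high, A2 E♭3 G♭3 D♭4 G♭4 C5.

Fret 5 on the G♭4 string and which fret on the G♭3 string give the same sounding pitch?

Fret 5 on G♭4 is MIDI 66 + 5 = 71 (B4). On the G♭3 string (open MIDI 54), that pitch is 71 − 54 = fret 17.

17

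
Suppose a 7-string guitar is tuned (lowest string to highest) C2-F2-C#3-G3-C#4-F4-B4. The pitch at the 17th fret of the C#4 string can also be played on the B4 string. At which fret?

7

C#4 at fret 17 is C#4 + 17 semitones = F#5.
The open B4 string is 10 semitones above the open C#4, so the same pitch on the B4 string lies at fret 17 − 10 = 7.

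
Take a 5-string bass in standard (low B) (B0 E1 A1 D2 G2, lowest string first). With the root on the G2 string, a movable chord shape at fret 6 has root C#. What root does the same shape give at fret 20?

D#

Moving from fret 6 to fret 20 shifts the root by 14 semitones.
C# up 14 semitones is D#.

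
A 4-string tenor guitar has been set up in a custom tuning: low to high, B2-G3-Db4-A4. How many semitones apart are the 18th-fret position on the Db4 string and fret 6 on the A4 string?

4 semitones

Db4 at fret 18 → G5 (MIDI 79); A4 at fret 6 → Eb5 (MIDI 75).
79 − 75 = 4, so the two pitches are 4 semitones apart, with G5 the higher.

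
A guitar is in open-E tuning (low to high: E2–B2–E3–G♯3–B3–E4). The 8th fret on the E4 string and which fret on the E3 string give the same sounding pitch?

20

E4 at fret 8 is E4 + 8 semitones = C5.
The open E3 string is 12 semitones below the open E4, so the same pitch on the E3 string lies at fret 8 + 12 = 20.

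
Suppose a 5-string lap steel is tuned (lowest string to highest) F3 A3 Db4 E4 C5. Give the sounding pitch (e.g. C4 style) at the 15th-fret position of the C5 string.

Eb6

Each fret is one semitone, so C5 + 15 = Eb6.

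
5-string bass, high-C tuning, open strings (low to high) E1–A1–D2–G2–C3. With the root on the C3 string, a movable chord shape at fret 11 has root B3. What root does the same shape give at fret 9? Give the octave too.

A3

Moving from fret 11 to fret 9 shifts the root by -2 semitones.
B3 down 2 semitones is A3.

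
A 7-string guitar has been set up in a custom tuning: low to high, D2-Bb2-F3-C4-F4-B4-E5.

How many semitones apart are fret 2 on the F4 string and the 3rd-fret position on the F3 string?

F4 at fret 2 → G4 (MIDI 67); F3 at fret 3 → Ab3 (MIDI 56).
67 − 56 = 11, so the two pitches are 11 semitones apart, with G4 the higher.

11 semitones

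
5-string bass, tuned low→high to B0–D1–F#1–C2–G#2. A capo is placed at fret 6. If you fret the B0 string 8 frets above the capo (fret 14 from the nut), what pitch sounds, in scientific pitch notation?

C#2

The capo raises the open B0 by 6 semitones to F1; fretting 8 more gives B0 + 6 + 8 = B0 + 14 semitones = C#2.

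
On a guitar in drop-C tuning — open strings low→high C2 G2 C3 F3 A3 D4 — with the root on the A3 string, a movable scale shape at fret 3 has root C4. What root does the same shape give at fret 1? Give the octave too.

Moving from fret 3 to fret 1 shifts the root by -2 semitones.
C4 down 2 semitones is A#3.

A#3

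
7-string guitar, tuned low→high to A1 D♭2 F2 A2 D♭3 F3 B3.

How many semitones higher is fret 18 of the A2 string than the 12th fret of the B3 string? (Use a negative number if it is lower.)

A2 at fret 18 → E♭4 (MIDI 63); B3 at fret 12 → B4 (MIDI 71).
63 − 71 = -8, so the two pitches are 8 semitones apart.

-8 semitones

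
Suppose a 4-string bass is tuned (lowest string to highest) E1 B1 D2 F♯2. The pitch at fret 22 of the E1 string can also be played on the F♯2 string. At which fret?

8

E1 at fret 22 is E1 + 22 semitones = D3.
The open F♯2 string is 14 semitones above the open E1, so the same pitch on the F♯2 string lies at fret 22 − 14 = 8.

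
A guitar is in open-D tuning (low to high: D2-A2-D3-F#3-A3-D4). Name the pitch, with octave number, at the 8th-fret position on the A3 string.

The open A3 string plus 8 semitones: A–A#–B–C–C#–D–D#–E–F.
The walk passes from B into C once, so the octave number goes from 3 to 4.

F4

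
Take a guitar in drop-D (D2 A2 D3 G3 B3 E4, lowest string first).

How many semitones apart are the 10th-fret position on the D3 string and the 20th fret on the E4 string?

24 semitones

D3 at fret 10 → C4 (MIDI 60); E4 at fret 20 → C6 (MIDI 84).
60 − 84 = -24, so the two pitches are 24 semitones apart, with C6 the higher.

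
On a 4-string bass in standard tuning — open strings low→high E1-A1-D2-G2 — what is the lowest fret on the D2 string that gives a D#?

1

From D2, count semitones up the chromatic scale until reaching D#: D–D# — 1 step.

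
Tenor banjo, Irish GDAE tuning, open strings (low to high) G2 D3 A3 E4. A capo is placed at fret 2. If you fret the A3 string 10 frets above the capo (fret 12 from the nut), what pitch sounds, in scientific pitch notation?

A4

The capo raises the open A3 by 2 semitones to B3; fretting 10 more gives A3 + 2 + 10 = A3 + 12 semitones = A4.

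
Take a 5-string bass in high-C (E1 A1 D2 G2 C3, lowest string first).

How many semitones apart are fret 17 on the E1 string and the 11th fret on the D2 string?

4 semitones

E1 at fret 17 → A2 (MIDI 45); D2 at fret 11 → C#3 (MIDI 49).
45 − 49 = -4, so the two pitches are 4 semitones apart, with C#3 the higher.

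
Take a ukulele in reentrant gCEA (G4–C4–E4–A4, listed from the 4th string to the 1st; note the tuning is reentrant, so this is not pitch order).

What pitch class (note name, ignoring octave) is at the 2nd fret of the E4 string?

E4 is MIDI 64. Adding 2 gives 66; 66 mod 12 = 6, i.e. F#.
(Equivalently spelled Gb.)

F#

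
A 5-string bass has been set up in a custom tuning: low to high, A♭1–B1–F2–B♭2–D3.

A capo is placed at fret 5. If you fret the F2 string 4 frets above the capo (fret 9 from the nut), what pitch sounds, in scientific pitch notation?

D3

The capo raises the open F2 by 5 semitones to B♭2; fretting 4 more gives F2 + 5 + 4 = F2 + 9 semitones = D3.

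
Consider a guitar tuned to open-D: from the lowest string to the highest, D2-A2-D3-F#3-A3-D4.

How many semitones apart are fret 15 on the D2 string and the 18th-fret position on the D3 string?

15 semitones

D2 at fret 15 → F3 (MIDI 53); D3 at fret 18 → G#4 (MIDI 68).
53 − 68 = -15, so the two pitches are 15 semitones apart, with G#4 the higher.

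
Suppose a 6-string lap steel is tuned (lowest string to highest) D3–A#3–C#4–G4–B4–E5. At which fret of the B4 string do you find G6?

20

G6 is 20 semitones above the open B4 (B–C–C#–D–…–F–F#–G), so it sits at fret 20.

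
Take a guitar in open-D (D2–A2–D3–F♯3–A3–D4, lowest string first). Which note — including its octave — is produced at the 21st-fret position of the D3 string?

Each fret is one semitone, so D3 + 21 = B4.

B4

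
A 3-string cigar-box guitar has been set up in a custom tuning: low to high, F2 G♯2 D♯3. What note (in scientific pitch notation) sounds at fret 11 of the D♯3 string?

Each fret is one semitone, so D♯3 + 11 = D4.

D4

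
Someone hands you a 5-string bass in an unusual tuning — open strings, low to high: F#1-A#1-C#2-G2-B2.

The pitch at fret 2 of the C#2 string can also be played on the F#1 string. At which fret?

C#2 at fret 2 is C#2 + 2 semitones = D#2.
The open F#1 string is 7 semitones below the open C#2, so the same pitch on the F#1 string lies at fret 2 + 7 = 9.

9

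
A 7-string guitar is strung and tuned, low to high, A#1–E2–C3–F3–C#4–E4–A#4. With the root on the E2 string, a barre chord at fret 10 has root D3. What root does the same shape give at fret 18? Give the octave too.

A#3

Moving from fret 10 to fret 18 shifts the root by 8 semitones.
D3 up 8 semitones is A#3.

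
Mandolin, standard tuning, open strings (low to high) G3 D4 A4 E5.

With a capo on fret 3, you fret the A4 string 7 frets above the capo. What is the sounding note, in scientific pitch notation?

The capo raises the open A4 by 3 semitones to C5; fretting 7 more gives A4 + 3 + 7 = A4 + 10 semitones = G5.

G5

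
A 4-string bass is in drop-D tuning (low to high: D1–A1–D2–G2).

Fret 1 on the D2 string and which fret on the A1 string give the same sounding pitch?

D2 at fret 1 is D2 + 1 semitone = D#2.
The open A1 string is 5 semitones below the open D2, so the same pitch on the A1 string lies at fret 1 + 5 = 6.

6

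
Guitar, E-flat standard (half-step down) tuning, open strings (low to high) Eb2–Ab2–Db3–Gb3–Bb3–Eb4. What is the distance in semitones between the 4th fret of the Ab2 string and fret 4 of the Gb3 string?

10 semitones

Ab2 at fret 4 → C3 (MIDI 48); Gb3 at fret 4 → Bb3 (MIDI 58).
48 − 58 = -10, so the two pitches are 10 semitones apart, with Bb3 the higher.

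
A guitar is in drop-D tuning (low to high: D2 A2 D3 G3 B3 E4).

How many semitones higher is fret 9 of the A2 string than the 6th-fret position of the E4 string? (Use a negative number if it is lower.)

-16 semitones

A2 at fret 9 → F♯3 (MIDI 54); E4 at fret 6 → A♯4 (MIDI 70).
54 − 70 = -16, so the two pitches are 16 semitones apart.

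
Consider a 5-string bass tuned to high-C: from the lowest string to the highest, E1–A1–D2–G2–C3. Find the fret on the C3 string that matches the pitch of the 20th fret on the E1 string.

0

Fret 20 on E1 is MIDI 28 + 20 = 48 (C3). On the C3 string (open MIDI 48), that pitch is 48 − 48 = fret 0.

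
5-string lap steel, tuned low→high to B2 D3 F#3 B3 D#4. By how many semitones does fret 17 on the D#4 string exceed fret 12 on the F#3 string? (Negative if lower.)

D#4 at fret 17 → G#5 (MIDI 80); F#3 at fret 12 → F#4 (MIDI 66).
80 − 66 = 14, so the two pitches are 14 semitones apart.

14 semitones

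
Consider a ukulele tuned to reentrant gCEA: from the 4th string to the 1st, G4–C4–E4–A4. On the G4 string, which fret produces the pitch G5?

G5 is 12 semitones above the open G4 (G–G#–A–A#–…–F–F#–G), so it sits at fret 12.

12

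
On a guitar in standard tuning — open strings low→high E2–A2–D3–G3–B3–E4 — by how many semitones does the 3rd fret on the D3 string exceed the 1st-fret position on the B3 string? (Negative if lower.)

-7 semitones

D3 at fret 3 → F3 (MIDI 53); B3 at fret 1 → C4 (MIDI 60).
53 − 60 = -7, so the two pitches are 7 semitones apart.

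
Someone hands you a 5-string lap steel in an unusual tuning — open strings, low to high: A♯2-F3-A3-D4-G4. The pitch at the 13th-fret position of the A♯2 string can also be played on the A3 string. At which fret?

2

A♯2 at fret 13 is A♯2 + 13 semitones = B3.
The open A3 string is 11 semitones above the open A♯2, so the same pitch on the A3 string lies at fret 13 − 11 = 2.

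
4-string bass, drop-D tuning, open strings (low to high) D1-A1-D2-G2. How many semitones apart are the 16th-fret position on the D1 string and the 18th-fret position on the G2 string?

D1 at fret 16 → F#2 (MIDI 42); G2 at fret 18 → C#4 (MIDI 61).
42 − 61 = -19, so the two pitches are 19 semitones apart, with C#4 the higher.

19 semitones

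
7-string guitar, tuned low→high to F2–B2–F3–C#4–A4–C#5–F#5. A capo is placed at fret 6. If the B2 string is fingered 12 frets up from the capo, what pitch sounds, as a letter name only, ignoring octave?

F

The capo raises the open B2 by 6 semitones to F3; fretting 12 more gives B2 + 6 + 12 = B2 + 18 semitones, landing on F.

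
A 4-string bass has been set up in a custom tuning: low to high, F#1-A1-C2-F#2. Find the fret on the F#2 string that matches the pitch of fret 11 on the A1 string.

A1 at fret 11 is A1 + 11 semitones = G#2.
The open F#2 string is 9 semitones above the open A1, so the same pitch on the F#2 string lies at fret 11 − 9 = 2.

2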